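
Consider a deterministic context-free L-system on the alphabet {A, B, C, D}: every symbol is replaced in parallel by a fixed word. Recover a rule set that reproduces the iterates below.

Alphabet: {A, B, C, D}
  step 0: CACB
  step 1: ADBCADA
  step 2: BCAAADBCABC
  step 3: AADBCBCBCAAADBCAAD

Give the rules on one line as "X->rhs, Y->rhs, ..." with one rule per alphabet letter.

  step 2 ⇒ step 3: BCAAADBCABC ⇒ A·AD·BC·BC·BC·A·A·AD·BC·A·AD
    A ↦ BC
    B ↦ A
    C ↦ AD
    D ↦ A

A->BC, B->A, C->AD, D->A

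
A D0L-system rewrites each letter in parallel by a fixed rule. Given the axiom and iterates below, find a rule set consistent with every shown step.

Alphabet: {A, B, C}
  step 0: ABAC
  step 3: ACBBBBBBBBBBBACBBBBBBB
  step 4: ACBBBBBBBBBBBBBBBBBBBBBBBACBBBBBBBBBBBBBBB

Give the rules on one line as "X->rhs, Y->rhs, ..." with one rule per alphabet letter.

A->AC, B->BB, C->B

  step 3 ⇒ step 4: ACBBBBBBBBBBBACBBBBBBB ⇒ AC·B·BB·BB·BB·BB·BB·BB·BB·BB·BB·BB·BB·AC·B·BB·BB·BB·BB·BB·BB·BB
    A ↦ AC
    B ↦ BB
    C ↦ B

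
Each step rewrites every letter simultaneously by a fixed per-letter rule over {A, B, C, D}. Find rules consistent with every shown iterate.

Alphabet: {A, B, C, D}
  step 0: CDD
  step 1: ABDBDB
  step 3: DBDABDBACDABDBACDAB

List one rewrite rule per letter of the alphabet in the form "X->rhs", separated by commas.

A->D, B->AC, C->AB, D->DB

  step 0 ⇒ step 1: CDD ⇒ AB·DB·DB
    C ↦ AB
    D ↦ DB
    A ↦ D  (constrained at step 1)
    B ↦ AC  (constrained at step 1)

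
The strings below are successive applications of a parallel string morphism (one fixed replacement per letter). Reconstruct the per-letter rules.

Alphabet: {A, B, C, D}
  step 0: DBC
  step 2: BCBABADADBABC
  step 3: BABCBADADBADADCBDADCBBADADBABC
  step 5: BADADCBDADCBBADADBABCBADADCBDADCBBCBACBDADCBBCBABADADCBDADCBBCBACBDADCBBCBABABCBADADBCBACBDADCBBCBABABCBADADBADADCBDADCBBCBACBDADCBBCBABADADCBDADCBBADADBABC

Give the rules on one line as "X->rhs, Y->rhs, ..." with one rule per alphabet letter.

A->DAD, B->BA, C->BC, D->CB

  step 2 ⇒ step 3: BCBABADADBABC ⇒ BA·BC·BA·DAD·BA·DAD·CB·DAD·CB·BA·DAD·BA·BC
    A ↦ DAD
    B ↦ BA
    C ↦ BC
    D ↦ CB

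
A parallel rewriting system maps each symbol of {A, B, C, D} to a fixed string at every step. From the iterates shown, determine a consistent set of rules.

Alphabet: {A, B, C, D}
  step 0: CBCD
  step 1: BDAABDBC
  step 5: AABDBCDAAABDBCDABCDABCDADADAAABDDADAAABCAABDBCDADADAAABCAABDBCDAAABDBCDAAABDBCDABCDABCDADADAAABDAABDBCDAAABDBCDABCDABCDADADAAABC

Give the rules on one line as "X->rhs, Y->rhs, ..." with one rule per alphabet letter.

A->DA, B->AA, C->BD, D->BC

  step 0 ⇒ step 1: CBCD ⇒ BD·AA·BD·BC
    B ↦ AA
    C ↦ BD
    D ↦ BC
    A ↦ DA  (constrained at step 1)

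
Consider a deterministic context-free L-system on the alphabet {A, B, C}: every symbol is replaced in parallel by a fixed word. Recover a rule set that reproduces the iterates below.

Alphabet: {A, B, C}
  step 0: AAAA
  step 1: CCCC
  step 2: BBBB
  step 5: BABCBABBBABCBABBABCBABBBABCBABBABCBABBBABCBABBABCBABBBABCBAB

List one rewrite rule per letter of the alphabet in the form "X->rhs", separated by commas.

  step 1 ⇒ step 2: CCCC ⇒ B·B·B·B
    C ↦ B
  step 0 ⇒ step 1: AAAA ⇒ C·C·C·C
    A ↦ C
    B ↦ BAB  (constrained at step 2)

A->C, B->BAB, C->B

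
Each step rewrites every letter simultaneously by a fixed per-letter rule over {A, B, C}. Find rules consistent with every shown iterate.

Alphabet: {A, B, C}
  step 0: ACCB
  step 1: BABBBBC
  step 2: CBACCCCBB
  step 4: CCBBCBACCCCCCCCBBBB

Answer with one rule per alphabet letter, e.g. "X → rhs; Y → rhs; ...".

A->BA, B->C, C->BB

  step 1 ⇒ step 2: BABBBBC ⇒ C·BA·C·C·C·C·BB
    A ↦ BA
    B ↦ C
    C ↦ BB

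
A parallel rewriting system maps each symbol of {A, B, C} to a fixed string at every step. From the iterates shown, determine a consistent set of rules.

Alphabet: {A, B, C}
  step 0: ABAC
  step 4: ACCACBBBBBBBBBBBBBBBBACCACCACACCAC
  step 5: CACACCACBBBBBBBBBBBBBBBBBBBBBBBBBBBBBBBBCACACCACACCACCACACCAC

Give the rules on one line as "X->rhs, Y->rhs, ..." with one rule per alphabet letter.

  step 4 ⇒ step 5: ACCACBBBBBBBBBBBBBBBBACCACCACACCAC ⇒ C·AC·AC·C·AC·BB·BB·BB·BB·BB·BB·BB·BB·BB·BB·BB·BB·BB·BB·BB·BB·C·AC·AC·C·AC·AC·C·AC·C·AC·AC·C·AC
    A ↦ C
    B ↦ BB
    C ↦ AC

A->C, B->BB, C->AC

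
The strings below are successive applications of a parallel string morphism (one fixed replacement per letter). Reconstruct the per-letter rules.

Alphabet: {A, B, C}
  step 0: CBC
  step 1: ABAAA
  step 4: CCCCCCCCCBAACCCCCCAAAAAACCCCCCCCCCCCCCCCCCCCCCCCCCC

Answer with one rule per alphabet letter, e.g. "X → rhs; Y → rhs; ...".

A->CCC, B->BAA, C->A

  step 0 ⇒ step 1: CBC ⇒ A·BAA·A
    B ↦ BAA
    C ↦ A
    A ↦ CCC  (constrained at step 1)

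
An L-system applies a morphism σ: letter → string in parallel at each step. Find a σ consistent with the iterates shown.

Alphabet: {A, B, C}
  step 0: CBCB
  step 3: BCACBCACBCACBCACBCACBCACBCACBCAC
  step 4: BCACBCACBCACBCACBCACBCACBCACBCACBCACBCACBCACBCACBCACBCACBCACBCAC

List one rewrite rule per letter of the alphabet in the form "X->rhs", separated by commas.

  step 3 ⇒ step 4: BCACBCACBCACBCACBCACBCACBCACBCAC ⇒ BC·AC·BC·AC·BC·AC·BC·AC·BC·AC·BC·AC·BC·AC·BC·AC·BC·AC·BC·AC·BC·AC·BC·AC·BC·AC·BC·AC·BC·AC·BC·AC
    A ↦ BC
    B ↦ BC
    C ↦ AC

A->BC, B->BC, C->AC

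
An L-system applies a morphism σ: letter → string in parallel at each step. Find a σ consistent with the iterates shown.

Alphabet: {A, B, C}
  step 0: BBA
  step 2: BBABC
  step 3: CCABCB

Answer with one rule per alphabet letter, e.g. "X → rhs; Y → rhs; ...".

A->AB, B->C, C->B

  step 2 ⇒ step 3: BBABC ⇒ C·C·AB·C·B
    A ↦ AB
    B ↦ C
    C ↦ B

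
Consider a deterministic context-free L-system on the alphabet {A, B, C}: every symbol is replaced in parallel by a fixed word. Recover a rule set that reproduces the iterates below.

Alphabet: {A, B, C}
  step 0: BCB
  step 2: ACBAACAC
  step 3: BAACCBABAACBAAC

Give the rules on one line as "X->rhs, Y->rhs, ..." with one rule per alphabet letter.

A->BA, B->C, C->AC

  step 2 ⇒ step 3: ACBAACAC ⇒ BA·AC·C·BA·BA·AC·BA·AC
    A ↦ BA
    B ↦ C
    C ↦ AC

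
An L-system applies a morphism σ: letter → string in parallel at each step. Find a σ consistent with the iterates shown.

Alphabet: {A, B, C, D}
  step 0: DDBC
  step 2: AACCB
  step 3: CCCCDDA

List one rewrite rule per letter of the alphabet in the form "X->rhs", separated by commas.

A->CC, B->A, C->D, D->B

  step 2 ⇒ step 3: AACCB ⇒ CC·CC·D·D·A
    A ↦ CC
    B ↦ A
    C ↦ D
    D ↦ B  (constrained at step 0)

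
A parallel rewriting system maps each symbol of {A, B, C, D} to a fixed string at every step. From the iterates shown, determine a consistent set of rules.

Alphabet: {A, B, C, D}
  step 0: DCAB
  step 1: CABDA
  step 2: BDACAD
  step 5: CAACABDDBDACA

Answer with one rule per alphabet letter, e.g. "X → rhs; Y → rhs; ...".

A->D, B->A, C->B, D->CA

  step 1 ⇒ step 2: CABDA ⇒ B·D·A·CA·D
    A ↦ D
    B ↦ A
    C ↦ B
    D ↦ CA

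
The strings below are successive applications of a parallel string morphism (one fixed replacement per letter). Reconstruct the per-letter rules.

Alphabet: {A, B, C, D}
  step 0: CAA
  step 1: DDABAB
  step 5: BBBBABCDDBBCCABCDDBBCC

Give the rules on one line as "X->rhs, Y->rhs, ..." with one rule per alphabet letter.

  step 0 ⇒ step 1: CAA ⇒ DD·AB·AB
    A ↦ AB
    C ↦ DD
    B ↦ C  (constrained at step 1)
    D ↦ B  (constrained at step 1)

A->AB, B->C, C->DD, D->B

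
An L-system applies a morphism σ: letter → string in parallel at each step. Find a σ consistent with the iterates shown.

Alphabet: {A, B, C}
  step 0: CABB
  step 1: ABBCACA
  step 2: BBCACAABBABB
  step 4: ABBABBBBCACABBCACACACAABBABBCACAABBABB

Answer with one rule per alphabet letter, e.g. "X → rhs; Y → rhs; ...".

  step 1 ⇒ step 2: ABBCACA ⇒ BB·CA·CA·A·BB·A·BB
    A ↦ BB
    B ↦ CA
    C ↦ A

A->BB, B->CA, C->A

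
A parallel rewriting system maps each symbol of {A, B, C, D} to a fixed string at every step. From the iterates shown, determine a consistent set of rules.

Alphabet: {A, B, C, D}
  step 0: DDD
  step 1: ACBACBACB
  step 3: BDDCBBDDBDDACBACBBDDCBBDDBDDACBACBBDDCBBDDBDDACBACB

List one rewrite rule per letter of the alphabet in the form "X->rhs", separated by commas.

A->B, B->BDD, C->CB, D->ACB

  step 0 ⇒ step 1: DDD ⇒ ACB·ACB·ACB
    D ↦ ACB
    A ↦ B  (constrained at step 1)
    B ↦ BDD  (constrained at step 1)
    C ↦ CB  (constrained at step 1)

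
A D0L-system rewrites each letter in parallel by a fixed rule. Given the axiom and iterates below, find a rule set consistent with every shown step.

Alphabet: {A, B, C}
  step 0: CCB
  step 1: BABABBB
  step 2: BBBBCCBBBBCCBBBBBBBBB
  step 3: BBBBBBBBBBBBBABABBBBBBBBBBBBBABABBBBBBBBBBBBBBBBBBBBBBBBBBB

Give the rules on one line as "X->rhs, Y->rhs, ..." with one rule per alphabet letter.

  step 2 ⇒ step 3: BBBBCCBBBBCCBBBBBBBBB ⇒ BBB·BBB·BBB·BBB·BA·BA·BBB·BBB·BBB·BBB·BA·BA·BBB·BBB·BBB·BBB·BBB·BBB·BBB·BBB·BBB
    B ↦ BBB
    C ↦ BA
  step 1 ⇒ step 2: BABABBB ⇒ BBB·BCC·BBB·BCC·BBB·BBB·BBB
    A ↦ BCC

A->BCC, B->BBB, C->BA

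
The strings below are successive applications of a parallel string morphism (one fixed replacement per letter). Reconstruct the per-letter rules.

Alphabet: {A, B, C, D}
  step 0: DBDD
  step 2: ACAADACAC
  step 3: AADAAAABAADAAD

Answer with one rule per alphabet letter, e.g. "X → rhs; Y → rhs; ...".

  step 2 ⇒ step 3: ACAADACAC ⇒ AA·D·AA·AA·B·AA·D·AA·D
    A ↦ AA
    C ↦ D
    D ↦ B
    B ↦ AC  (constrained at step 0)

A->AA, B->AC, C->D, D->B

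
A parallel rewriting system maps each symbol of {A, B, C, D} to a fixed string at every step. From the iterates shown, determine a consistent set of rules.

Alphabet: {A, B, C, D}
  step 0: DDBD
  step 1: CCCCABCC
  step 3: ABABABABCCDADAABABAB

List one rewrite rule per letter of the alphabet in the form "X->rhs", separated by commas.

  step 0 ⇒ step 1: DDBD ⇒ CC·CC·AB·CC
    B ↦ AB
    D ↦ CC
    A ↦ DA  (constrained at step 1)
    C ↦ B  (constrained at step 1)

A->DA, B->AB, C->B, D->CC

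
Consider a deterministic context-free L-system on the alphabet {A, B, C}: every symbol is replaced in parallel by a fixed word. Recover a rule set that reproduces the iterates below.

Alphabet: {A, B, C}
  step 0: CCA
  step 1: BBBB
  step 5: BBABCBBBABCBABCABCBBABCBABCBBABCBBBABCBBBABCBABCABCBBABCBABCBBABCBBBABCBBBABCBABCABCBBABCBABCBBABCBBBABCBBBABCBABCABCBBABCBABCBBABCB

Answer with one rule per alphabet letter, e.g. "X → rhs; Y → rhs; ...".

  step 0 ⇒ step 1: CCA ⇒ B·B·BB
    A ↦ BB
    C ↦ B
    B ↦ ABC  (constrained at step 1)

A->BB, B->ABC, C->B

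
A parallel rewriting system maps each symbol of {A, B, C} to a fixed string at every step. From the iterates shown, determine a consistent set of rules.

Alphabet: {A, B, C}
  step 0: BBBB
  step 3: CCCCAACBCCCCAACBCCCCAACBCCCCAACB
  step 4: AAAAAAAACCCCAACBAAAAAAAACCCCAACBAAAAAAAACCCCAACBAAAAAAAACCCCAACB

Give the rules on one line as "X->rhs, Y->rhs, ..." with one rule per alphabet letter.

A->CC, B->CB, C->AA

  step 3 ⇒ step 4: CCCCAACBCCCCAACBCCCCAACBCCCCAACB ⇒ AA·AA·AA·AA·CC·CC·AA·CB·AA·AA·AA·AA·CC·CC·AA·CB·AA·AA·AA·AA·CC·CC·AA·CB·AA·AA·AA·AA·CC·CC·AA·CB
    A ↦ CC
    B ↦ CB
    C ↦ AA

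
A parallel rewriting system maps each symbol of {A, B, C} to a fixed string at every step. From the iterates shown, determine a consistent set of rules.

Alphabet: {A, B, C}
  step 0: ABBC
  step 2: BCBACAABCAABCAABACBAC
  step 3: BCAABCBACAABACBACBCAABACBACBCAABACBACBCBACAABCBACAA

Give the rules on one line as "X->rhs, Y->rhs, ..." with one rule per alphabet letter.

  step 2 ⇒ step 3: BCBACAABCAABCAABACBAC ⇒ BC·AA·BC·BAC·AA·BAC·BAC·BC·AA·BAC·BAC·BC·AA·BAC·BAC·BC·BAC·AA·BC·BAC·AA
    A ↦ BAC
    B ↦ BC
    C ↦ AA

A->BAC, B->BC, C->AA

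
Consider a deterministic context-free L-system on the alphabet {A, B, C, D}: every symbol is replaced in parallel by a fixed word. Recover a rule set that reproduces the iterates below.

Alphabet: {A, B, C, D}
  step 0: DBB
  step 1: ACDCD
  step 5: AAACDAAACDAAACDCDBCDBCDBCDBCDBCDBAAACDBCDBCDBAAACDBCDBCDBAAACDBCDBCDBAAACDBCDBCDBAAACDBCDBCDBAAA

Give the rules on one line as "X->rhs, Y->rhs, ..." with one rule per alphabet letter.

  step 0 ⇒ step 1: DBB ⇒ A·CD·CD
    B ↦ CD
    D ↦ A
    A ↦ CDB  (constrained at step 1)
    C ↦ AA  (constrained at step 1)

A->CDB, B->CD, C->AA, D->A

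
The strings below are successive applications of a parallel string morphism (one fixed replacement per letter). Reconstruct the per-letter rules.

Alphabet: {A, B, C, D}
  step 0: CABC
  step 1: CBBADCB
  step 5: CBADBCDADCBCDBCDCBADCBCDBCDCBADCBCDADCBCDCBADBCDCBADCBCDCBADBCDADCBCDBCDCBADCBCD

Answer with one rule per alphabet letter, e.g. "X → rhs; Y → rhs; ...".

A->B, B->AD, C->CB, D->CD

  step 0 ⇒ step 1: CABC ⇒ CB·B·AD·CB
    A ↦ B
    B ↦ AD
    C ↦ CB
    D ↦ CD  (constrained at step 1)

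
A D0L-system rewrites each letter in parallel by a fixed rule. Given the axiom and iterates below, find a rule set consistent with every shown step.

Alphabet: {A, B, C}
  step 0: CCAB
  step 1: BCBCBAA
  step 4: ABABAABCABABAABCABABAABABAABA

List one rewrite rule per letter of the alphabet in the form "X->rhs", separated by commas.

A->BA, B->A, C->BC

  step 0 ⇒ step 1: CCAB ⇒ BC·BC·BA·A
    A ↦ BA
    B ↦ A
    C ↦ BC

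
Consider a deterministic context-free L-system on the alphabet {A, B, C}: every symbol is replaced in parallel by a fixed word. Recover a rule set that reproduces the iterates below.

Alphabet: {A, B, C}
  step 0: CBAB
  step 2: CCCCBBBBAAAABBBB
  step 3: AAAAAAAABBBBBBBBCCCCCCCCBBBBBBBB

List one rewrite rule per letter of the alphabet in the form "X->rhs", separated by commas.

  step 2 ⇒ step 3: CCCCBBBBAAAABBBB ⇒ AA·AA·AA·AA·BB·BB·BB·BB·CC·CC·CC·CC·BB·BB·BB·BB
    A ↦ CC
    B ↦ BB
    C ↦ AA

A->CC, B->BB, C->AA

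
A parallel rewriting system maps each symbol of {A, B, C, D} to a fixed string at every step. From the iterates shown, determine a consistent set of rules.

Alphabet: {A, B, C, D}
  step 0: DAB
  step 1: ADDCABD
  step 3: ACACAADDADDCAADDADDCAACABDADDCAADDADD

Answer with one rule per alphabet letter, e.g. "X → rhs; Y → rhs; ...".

A->CA, B->BD, C->A, D->ADD

  step 0 ⇒ step 1: DAB ⇒ ADD·CA·BD
    A ↦ CA
    B ↦ BD
    D ↦ ADD
    C ↦ A  (constrained at step 1)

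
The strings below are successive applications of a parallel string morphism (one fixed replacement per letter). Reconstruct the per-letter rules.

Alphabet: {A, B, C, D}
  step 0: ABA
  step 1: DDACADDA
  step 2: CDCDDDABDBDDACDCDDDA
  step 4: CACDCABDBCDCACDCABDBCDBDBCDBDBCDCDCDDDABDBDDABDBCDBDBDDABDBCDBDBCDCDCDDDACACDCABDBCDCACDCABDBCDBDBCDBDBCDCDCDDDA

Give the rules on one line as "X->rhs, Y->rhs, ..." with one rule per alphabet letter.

  step 1 ⇒ step 2: DDACADDA ⇒ CD·CD·DDA·BDB·DDA·CD·CD·DDA
    A ↦ DDA
    C ↦ BDB
    D ↦ CD
  step 0 ⇒ step 1: ABA ⇒ DDA·CA·DDA
    B ↦ CA

A->DDA, B->CA, C->BDB, D->CD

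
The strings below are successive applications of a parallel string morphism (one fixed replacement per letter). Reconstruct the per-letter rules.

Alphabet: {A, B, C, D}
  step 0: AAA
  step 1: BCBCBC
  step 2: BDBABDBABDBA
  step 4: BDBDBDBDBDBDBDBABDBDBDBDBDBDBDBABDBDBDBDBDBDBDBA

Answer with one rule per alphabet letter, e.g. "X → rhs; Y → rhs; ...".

A->BC, B->BD, C->BA, D->BD

  step 1 ⇒ step 2: BCBCBC ⇒ BD·BA·BD·BA·BD·BA
    B ↦ BD
    C ↦ BA
  step 0 ⇒ step 1: AAA ⇒ BC·BC·BC
    A ↦ BC
    D ↦ BD  (constrained at step 2)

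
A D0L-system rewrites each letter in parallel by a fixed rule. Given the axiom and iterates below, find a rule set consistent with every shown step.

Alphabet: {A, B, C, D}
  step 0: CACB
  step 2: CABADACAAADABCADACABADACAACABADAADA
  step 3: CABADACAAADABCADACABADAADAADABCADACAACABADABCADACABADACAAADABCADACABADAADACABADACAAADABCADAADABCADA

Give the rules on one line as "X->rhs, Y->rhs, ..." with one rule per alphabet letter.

  step 2 ⇒ step 3: CABADACAAADABCADACABADACAACABADAADA ⇒ CAB·ADA·CAA·ADA·BC·ADA·CAB·ADA·ADA·ADA·BC·ADA·CAA·CAB·ADA·BC·ADA·CAB·ADA·CAA·ADA·BC·ADA·CAB·ADA·ADA·CAB·ADA·CAA·ADA·BC·ADA·ADA·BC·ADA
    A ↦ ADA
    B ↦ CAA
    C ↦ CAB
    D ↦ BC

A->ADA, B->CAA, C->CAB, D->BC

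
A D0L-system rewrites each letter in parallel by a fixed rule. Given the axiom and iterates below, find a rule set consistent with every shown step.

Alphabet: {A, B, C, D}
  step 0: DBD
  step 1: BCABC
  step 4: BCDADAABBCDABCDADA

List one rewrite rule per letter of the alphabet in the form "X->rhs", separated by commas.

  step 0 ⇒ step 1: DBD ⇒ BC·A·BC
    B ↦ A
    D ↦ BC
    A ↦ DA  (constrained at step 1)
    C ↦ B  (constrained at step 1)

A->DA, B->A, C->B, D->BC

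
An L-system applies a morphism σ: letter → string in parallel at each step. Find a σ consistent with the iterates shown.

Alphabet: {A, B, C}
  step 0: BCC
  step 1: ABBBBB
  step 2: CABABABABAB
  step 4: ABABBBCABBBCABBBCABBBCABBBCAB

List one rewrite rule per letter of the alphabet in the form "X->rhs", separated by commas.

A->C, B->AB, C->BB

  step 1 ⇒ step 2: ABBBBB ⇒ C·AB·AB·AB·AB·AB
    A ↦ C
    B ↦ AB
  step 0 ⇒ step 1: BCC ⇒ AB·BB·BB
    C ↦ BB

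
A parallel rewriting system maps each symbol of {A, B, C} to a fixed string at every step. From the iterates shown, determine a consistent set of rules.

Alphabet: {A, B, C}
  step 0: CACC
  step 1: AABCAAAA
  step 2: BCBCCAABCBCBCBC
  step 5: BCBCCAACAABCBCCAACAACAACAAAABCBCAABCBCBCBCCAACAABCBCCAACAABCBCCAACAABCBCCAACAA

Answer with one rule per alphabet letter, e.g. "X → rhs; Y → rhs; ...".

  step 1 ⇒ step 2: AABCAAAA ⇒ BC·BC·C·AA·BC·BC·BC·BC
    A ↦ BC
    B ↦ C
    C ↦ AA

A->BC, B->C, C->AA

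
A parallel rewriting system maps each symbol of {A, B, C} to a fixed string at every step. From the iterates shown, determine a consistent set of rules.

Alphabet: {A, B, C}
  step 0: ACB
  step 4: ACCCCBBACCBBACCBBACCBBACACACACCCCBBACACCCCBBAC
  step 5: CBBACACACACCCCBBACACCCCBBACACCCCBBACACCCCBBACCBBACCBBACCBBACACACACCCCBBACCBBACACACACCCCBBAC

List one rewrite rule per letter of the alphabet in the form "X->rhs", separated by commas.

  step 4 ⇒ step 5: ACCCCBBACCBBACCBBACCBBACACACACCCCBBACACCCCBBAC ⇒ CBB·AC·AC·AC·AC·C·C·CBB·AC·AC·C·C·CBB·AC·AC·C·C·CBB·AC·AC·C·C·CBB·AC·CBB·AC·CBB·AC·CBB·AC·AC·AC·AC·C·C·CBB·AC·CBB·AC·AC·AC·AC·C·C·CBB·AC
    A ↦ CBB
    B ↦ C
    C ↦ AC

A->CBB, B->C, C->AC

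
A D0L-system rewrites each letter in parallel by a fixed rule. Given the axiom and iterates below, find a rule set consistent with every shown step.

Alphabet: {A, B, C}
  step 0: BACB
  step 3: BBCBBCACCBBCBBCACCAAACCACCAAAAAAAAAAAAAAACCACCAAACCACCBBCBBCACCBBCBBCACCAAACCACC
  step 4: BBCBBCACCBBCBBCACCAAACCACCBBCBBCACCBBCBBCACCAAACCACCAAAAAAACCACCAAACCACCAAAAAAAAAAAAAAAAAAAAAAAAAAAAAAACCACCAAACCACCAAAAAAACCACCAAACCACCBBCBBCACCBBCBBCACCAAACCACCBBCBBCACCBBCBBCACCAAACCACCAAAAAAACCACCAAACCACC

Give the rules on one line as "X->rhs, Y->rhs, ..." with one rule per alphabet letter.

A->AA, B->BBC, C->ACC

  step 3 ⇒ step 4: BBCBBCACCBBCBBCACCAAACCACCAAAAAAAAAAAAAAACCACCAAACCACCBBCBBCACCBBCBBCACCAAACCACC ⇒ BBC·BBC·ACC·BBC·BBC·ACC·AA·ACC·ACC·BBC·BBC·ACC·BBC·BBC·ACC·AA·ACC·ACC·AA·AA·AA·ACC·ACC·AA·ACC·ACC·AA·AA·AA·AA·AA·AA·AA·AA·AA·AA·AA·AA·AA·AA·AA·ACC·ACC·AA·ACC·ACC·AA·AA·AA·ACC·ACC·AA·ACC·ACC·BBC·BBC·ACC·BBC·BBC·ACC·AA·ACC·ACC·BBC·BBC·ACC·BBC·BBC·ACC·AA·ACC·ACC·AA·AA·AA·ACC·ACC·AA·ACC·ACC
    A ↦ AA
    B ↦ BBC
    C ↦ ACC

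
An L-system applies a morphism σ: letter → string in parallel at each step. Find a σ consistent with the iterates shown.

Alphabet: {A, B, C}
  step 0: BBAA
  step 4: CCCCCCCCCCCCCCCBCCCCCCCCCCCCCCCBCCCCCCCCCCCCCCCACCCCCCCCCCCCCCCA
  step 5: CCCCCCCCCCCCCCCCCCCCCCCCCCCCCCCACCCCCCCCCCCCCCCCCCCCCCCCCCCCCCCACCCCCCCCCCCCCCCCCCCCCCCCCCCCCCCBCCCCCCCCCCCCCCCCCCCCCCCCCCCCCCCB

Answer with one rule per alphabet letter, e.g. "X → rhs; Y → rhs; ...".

  step 4 ⇒ step 5: CCCCCCCCCCCCCCCBCCCCCCCCCCCCCCCBCCCCCCCCCCCCCCCACCCCCCCCCCCCCCCA ⇒ CC·CC·CC·CC·CC·CC·CC·CC·CC·CC·CC·CC·CC·CC·CC·CA·CC·CC·CC·CC·CC·CC·CC·CC·CC·CC·CC·CC·CC·CC·CC·CA·CC·CC·CC·CC·CC·CC·CC·CC·CC·CC·CC·CC·CC·CC·CC·CB·CC·CC·CC·CC·CC·CC·CC·CC·CC·CC·CC·CC·CC·CC·CC·CB
    A ↦ CB
    B ↦ CA
    C ↦ CC

A->CB, B->CA, C->CC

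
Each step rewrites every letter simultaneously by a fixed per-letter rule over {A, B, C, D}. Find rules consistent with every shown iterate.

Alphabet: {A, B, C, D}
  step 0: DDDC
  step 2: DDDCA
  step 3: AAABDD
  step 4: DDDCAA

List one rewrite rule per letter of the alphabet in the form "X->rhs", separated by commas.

  step 3 ⇒ step 4: AAABDD ⇒ D·D·D·C·A·A
    A ↦ D
    B ↦ C
    D ↦ A
  step 2 ⇒ step 3: DDDCA ⇒ A·A·A·BD·D
    C ↦ BD

A->D, B->C, C->BD, D->A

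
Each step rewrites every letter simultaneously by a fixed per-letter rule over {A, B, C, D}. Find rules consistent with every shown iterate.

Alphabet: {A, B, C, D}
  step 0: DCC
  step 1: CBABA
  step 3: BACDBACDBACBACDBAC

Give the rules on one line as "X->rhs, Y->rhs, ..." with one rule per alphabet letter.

A->CD, B->BA, C->BA, D->C

  step 0 ⇒ step 1: DCC ⇒ C·BA·BA
    C ↦ BA
    D ↦ C
    A ↦ CD  (constrained at step 1)
    B ↦ BA  (constrained at step 1)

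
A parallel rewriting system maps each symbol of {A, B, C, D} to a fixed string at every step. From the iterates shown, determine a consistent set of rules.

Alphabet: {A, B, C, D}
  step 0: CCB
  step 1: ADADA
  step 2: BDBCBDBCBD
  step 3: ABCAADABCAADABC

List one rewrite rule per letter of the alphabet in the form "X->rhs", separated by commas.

  step 2 ⇒ step 3: BDBCBDBCBD ⇒ A·BC·A·AD·A·BC·A·AD·A·BC
    B ↦ A
    C ↦ AD
    D ↦ BC
  step 1 ⇒ step 2: ADADA ⇒ BD·BC·BD·BC·BD
    A ↦ BD

A->BD, B->A, C->AD, D->BC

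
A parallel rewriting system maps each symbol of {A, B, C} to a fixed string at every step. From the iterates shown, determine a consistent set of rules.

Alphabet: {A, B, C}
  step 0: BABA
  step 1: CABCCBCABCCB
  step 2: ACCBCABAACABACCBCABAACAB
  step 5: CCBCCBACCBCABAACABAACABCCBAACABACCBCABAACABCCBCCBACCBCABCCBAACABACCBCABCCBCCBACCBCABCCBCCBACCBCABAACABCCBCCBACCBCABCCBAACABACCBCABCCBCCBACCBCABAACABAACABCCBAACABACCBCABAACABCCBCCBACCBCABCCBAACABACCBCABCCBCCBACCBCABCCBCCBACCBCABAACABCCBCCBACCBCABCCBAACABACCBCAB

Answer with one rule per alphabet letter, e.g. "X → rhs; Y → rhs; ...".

A->CCB, B->CAB, C->A

  step 1 ⇒ step 2: CABCCBCABCCB ⇒ A·CCB·CAB·A·A·CAB·A·CCB·CAB·A·A·CAB
    A ↦ CCB
    B ↦ CAB
    C ↦ A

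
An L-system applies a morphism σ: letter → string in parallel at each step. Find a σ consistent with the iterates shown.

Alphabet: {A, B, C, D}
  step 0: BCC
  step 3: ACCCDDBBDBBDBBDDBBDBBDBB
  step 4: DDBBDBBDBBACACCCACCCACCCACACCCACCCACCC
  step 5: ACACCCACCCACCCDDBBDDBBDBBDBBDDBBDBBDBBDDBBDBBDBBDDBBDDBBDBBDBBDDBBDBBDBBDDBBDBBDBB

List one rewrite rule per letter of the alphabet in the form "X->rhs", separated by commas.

  step 4 ⇒ step 5: DDBBDBBDBBACACCCACCCACCCACACCCACCCACCC ⇒ AC·AC·C·C·AC·C·C·AC·C·C·D·DBB·D·DBB·DBB·DBB·D·DBB·DBB·DBB·D·DBB·DBB·DBB·D·DBB·D·DBB·DBB·DBB·D·DBB·DBB·DBB·D·DBB·DBB·DBB
    A ↦ D
    B ↦ C
    C ↦ DBB
    D ↦ AC

A->D, B->C, C->DBB, D->AC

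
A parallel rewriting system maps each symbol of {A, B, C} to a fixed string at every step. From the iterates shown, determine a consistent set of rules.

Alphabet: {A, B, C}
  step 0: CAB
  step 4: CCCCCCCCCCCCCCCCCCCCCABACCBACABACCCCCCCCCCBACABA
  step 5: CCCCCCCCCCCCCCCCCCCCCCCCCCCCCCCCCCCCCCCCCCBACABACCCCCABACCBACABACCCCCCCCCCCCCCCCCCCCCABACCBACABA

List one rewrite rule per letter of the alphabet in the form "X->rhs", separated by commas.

A->BA, B->CA, C->CC

  step 4 ⇒ step 5: CCCCCCCCCCCCCCCCCCCCCABACCBACABACCCCCCCCCCBACABA ⇒ CC·CC·CC·CC·CC·CC·CC·CC·CC·CC·CC·CC·CC·CC·CC·CC·CC·CC·CC·CC·CC·BA·CA·BA·CC·CC·CA·BA·CC·BA·CA·BA·CC·CC·CC·CC·CC·CC·CC·CC·CC·CC·CA·BA·CC·BA·CA·BA
    A ↦ BA
    B ↦ CA
    C ↦ CC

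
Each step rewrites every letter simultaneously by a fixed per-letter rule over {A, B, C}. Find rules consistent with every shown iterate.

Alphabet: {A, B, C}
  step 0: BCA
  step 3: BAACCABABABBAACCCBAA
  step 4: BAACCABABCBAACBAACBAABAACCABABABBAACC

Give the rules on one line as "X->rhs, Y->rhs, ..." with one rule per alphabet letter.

  step 3 ⇒ step 4: BAACCABABABBAACCCBAA ⇒ BAA·C·C·AB·AB·C·BAA·C·BAA·C·BAA·BAA·C·C·AB·AB·AB·BAA·C·C
    A ↦ C
    B ↦ BAA
    C ↦ AB

A->C, B->BAA, C->AB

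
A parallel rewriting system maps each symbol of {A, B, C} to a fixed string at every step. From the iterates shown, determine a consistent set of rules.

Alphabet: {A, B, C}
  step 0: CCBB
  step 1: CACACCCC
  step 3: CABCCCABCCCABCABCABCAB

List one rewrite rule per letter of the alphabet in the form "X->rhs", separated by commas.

  step 0 ⇒ step 1: CCBB ⇒ CA·CA·CC·CC
    B ↦ CC
    C ↦ CA
    A ↦ B  (constrained at step 1)

A->B, B->CC, C->CA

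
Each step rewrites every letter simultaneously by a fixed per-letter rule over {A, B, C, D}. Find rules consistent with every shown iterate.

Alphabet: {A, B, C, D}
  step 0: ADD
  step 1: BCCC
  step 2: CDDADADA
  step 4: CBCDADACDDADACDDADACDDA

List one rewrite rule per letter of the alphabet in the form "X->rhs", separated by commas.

  step 1 ⇒ step 2: BCCC ⇒ CD·DA·DA·DA
    B ↦ CD
    C ↦ DA
  step 0 ⇒ step 1: ADD ⇒ BC·C·C
    A ↦ BC
  step 0 ⇒ step 1: ADD ⇒ BC·C·C
    D ↦ C

A->BC, B->CD, C->DA, D->C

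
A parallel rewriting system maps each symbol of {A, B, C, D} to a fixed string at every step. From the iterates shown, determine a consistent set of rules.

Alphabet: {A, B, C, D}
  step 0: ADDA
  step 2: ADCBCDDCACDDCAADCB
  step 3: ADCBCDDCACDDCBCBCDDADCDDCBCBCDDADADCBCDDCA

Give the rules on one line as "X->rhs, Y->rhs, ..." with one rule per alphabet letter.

A->AD, B->CA, C->CDD, D->CB

  step 2 ⇒ step 3: ADCBCDDCACDDCAADCB ⇒ AD·CB·CDD·CA·CDD·CB·CB·CDD·AD·CDD·CB·CB·CDD·AD·AD·CB·CDD·CA
    A ↦ AD
    B ↦ CA
    C ↦ CDD
    D ↦ CB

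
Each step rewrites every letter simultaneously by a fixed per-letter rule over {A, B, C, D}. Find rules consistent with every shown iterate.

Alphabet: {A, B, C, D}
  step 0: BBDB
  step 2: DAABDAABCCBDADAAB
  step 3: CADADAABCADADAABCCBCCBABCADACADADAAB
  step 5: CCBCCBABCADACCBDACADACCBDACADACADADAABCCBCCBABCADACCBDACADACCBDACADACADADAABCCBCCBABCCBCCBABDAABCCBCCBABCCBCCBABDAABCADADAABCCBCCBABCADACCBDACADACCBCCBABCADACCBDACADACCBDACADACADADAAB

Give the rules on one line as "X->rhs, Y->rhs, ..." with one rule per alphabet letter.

  step 2 ⇒ step 3: DAABDAABCCBDADAAB ⇒ CA·DA·DA·AB·CA·DA·DA·AB·CCB·CCB·AB·CA·DA·CA·DA·DA·AB
    A ↦ DA
    B ↦ AB
    C ↦ CCB
    D ↦ CA

A->DA, B->AB, C->CCB, D->CA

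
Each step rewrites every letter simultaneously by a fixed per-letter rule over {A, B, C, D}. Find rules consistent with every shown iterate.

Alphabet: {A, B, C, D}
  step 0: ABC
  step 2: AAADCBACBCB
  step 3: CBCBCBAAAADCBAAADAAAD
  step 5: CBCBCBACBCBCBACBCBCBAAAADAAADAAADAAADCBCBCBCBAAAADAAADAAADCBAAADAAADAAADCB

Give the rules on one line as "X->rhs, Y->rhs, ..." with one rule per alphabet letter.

A->CB, B->AD, C->AA, D->A

  step 2 ⇒ step 3: AAADCBACBCB ⇒ CB·CB·CB·A·AA·AD·CB·AA·AD·AA·AD
    A ↦ CB
    B ↦ AD
    C ↦ AA
    D ↦ A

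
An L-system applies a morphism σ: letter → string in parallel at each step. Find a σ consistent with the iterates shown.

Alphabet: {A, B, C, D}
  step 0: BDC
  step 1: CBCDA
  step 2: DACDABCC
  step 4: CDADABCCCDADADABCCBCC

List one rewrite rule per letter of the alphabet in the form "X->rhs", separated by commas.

A->C, B->C, C->DA, D->BC

  step 1 ⇒ step 2: CBCDA ⇒ DA·C·DA·BC·C
    A ↦ C
    B ↦ C
    C ↦ DA
    D ↦ BC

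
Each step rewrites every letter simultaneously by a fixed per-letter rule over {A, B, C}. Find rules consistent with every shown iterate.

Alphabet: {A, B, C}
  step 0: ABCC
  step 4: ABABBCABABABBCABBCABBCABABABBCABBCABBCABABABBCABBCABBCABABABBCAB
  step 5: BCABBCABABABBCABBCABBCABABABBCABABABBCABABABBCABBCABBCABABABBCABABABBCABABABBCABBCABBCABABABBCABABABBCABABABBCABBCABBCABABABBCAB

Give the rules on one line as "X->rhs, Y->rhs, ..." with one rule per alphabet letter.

A->BC, B->AB, C->AB

  step 4 ⇒ step 5: ABABBCABABABBCABBCABBCABABABBCABBCABBCABABABBCABBCABBCABABABBCAB ⇒ BC·AB·BC·AB·AB·AB·BC·AB·BC·AB·BC·AB·AB·AB·BC·AB·AB·AB·BC·AB·AB·AB·BC·AB·BC·AB·BC·AB·AB·AB·BC·AB·AB·AB·BC·AB·AB·AB·BC·AB·BC·AB·BC·AB·AB·AB·BC·AB·AB·AB·BC·AB·AB·AB·BC·AB·BC·AB·BC·AB·AB·AB·BC·AB
    A ↦ BC
    B ↦ AB
    C ↦ AB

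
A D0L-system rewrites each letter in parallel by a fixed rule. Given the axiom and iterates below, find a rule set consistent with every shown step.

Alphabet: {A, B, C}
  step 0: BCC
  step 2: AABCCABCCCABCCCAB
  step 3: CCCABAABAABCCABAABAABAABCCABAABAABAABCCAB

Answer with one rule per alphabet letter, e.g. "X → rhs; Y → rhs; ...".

  step 2 ⇒ step 3: AABCCABCCCABCCCAB ⇒ C·C·CAB·AAB·AAB·C·CAB·AAB·AAB·AAB·C·CAB·AAB·AAB·AAB·C·CAB
    A ↦ C
    B ↦ CAB
    C ↦ AAB

A->C, B->CAB, C->AAB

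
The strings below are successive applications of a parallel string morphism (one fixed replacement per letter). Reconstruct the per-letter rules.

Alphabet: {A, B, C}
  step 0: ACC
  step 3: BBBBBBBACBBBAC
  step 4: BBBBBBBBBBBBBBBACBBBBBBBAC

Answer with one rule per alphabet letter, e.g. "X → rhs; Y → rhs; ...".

  step 3 ⇒ step 4: BBBBBBBACBBBAC ⇒ BB·BB·BB·BB·BB·BB·BB·B·AC·BB·BB·BB·B·AC
    A ↦ B
    B ↦ BB
    C ↦ AC

A->B, B->BB, C->AC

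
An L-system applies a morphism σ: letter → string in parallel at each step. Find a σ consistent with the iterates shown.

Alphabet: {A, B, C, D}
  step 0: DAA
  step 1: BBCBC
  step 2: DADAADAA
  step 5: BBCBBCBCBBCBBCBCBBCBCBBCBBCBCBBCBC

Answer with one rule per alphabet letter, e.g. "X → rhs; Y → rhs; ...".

A->BC, B->DA, C->A, D->B

  step 1 ⇒ step 2: BBCBC ⇒ DA·DA·A·DA·A
    B ↦ DA
    C ↦ A
  step 0 ⇒ step 1: DAA ⇒ B·BC·BC
    A ↦ BC
  step 0 ⇒ step 1: DAA ⇒ B·BC·BC
    D ↦ B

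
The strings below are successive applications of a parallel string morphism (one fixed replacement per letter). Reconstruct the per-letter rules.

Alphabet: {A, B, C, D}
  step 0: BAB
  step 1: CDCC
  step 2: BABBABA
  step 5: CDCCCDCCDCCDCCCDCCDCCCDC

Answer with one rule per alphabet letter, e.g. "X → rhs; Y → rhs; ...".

A->DC, B->C, C->BA, D->B

  step 1 ⇒ step 2: CDCC ⇒ BA·B·BA·BA
    C ↦ BA
    D ↦ B
  step 0 ⇒ step 1: BAB ⇒ C·DC·C
    A ↦ DC
  step 0 ⇒ step 1: BAB ⇒ C·DC·C
    B ↦ C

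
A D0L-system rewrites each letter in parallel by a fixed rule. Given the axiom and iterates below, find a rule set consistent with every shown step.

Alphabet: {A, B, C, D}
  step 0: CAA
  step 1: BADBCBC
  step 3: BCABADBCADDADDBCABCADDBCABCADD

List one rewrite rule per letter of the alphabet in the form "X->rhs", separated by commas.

A->BC, B->A, C->BAD, D->ADD

  step 0 ⇒ step 1: CAA ⇒ BAD·BC·BC
    A ↦ BC
    C ↦ BAD
    B ↦ A  (constrained at step 1)
    D ↦ ADD  (constrained at step 1)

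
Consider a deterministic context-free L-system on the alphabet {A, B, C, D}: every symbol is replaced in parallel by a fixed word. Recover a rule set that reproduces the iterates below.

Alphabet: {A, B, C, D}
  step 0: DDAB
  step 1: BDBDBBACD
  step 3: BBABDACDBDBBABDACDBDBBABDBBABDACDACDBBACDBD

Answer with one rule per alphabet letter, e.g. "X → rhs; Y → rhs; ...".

A->BB, B->ACD, C->A, D->BD

  step 0 ⇒ step 1: DDAB ⇒ BD·BD·BB·ACD
    A ↦ BB
    B ↦ ACD
    D ↦ BD
    C ↦ A  (constrained at step 1)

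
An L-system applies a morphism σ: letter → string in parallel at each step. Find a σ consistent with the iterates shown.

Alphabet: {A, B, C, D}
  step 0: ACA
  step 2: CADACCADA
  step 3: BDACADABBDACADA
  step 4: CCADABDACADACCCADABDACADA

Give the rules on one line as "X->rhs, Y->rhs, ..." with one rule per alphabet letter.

  step 3 ⇒ step 4: BDACADABBDACADA ⇒ C·CA·DA·B·DA·CA·DA·C·C·CA·DA·B·DA·CA·DA
    A ↦ DA
    B ↦ C
    C ↦ B
    D ↦ CA

A->DA, B->C, C->B, D->CA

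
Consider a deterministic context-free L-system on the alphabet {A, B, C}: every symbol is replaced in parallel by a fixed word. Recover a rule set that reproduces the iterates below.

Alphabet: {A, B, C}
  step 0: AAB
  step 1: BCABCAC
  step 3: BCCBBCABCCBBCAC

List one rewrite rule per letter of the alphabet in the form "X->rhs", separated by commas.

  step 0 ⇒ step 1: AAB ⇒ BCA·BCA·C
    A ↦ BCA
    B ↦ C
    C ↦ B  (constrained at step 1)

A->BCA, B->C, C->B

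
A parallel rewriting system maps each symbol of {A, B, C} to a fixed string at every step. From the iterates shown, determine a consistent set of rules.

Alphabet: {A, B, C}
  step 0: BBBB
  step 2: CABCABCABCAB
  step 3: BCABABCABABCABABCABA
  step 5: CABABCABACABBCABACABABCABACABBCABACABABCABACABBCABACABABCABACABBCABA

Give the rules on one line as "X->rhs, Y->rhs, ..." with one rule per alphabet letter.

  step 2 ⇒ step 3: CABCABCABCAB ⇒ B·CAB·A·B·CAB·A·B·CAB·A·B·CAB·A
    A ↦ CAB
    B ↦ A
    C ↦ B

A->CAB, B->A, C->B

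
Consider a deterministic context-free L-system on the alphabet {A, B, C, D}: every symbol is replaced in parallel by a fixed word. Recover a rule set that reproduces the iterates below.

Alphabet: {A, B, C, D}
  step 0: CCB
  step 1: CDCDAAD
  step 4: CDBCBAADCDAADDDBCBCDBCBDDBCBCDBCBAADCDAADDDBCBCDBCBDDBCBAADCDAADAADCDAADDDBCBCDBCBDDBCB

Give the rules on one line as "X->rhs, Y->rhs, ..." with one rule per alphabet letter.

A->D, B->AAD, C->CD, D->BCB

  step 0 ⇒ step 1: CCB ⇒ CD·CD·AAD
    B ↦ AAD
    C ↦ CD
    A ↦ D  (constrained at step 1)
    D ↦ BCB  (constrained at step 1)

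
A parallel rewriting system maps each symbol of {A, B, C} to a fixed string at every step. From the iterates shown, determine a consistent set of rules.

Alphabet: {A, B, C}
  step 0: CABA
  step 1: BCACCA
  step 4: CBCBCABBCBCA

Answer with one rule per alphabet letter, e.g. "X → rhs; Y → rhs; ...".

  step 0 ⇒ step 1: CABA ⇒ B·CA·C·CA
    A ↦ CA
    B ↦ C
    C ↦ B

A->CA, B->C, C->B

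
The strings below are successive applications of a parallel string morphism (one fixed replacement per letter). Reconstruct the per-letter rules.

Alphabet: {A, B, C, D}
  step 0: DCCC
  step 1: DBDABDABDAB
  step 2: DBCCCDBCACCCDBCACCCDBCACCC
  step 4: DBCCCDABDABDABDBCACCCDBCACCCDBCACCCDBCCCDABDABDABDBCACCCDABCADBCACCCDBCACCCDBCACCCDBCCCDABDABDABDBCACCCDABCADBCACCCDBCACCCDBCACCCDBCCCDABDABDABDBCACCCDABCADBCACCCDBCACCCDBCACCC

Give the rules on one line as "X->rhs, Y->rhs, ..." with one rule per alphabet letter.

  step 1 ⇒ step 2: DBDABDABDAB ⇒ DB·CCC·DB·CA·CCC·DB·CA·CCC·DB·CA·CCC
    A ↦ CA
    B ↦ CCC
    D ↦ DB
  step 0 ⇒ step 1: DCCC ⇒ DB·DAB·DAB·DAB
    C ↦ DAB

A->CA, B->CCC, C->DAB, D->DB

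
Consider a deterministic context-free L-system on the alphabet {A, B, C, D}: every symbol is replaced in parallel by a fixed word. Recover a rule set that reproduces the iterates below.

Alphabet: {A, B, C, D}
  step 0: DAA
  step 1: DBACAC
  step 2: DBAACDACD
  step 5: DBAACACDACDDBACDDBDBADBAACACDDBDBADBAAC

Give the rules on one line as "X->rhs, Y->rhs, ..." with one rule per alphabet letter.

A->AC, B->A, C->D, D->DB

  step 1 ⇒ step 2: DBACAC ⇒ DB·A·AC·D·AC·D
    A ↦ AC
    B ↦ A
    C ↦ D
    D ↦ DB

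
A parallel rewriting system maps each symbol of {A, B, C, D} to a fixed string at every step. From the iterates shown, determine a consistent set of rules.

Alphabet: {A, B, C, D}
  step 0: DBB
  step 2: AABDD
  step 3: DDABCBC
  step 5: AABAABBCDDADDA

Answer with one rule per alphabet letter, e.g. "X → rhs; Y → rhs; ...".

  step 2 ⇒ step 3: AABDD ⇒ D·D·A·BC·BC
    A ↦ D
    B ↦ A
    D ↦ BC
    C ↦ AB  (constrained at step 3)

A->D, B->A, C->AB, D->BC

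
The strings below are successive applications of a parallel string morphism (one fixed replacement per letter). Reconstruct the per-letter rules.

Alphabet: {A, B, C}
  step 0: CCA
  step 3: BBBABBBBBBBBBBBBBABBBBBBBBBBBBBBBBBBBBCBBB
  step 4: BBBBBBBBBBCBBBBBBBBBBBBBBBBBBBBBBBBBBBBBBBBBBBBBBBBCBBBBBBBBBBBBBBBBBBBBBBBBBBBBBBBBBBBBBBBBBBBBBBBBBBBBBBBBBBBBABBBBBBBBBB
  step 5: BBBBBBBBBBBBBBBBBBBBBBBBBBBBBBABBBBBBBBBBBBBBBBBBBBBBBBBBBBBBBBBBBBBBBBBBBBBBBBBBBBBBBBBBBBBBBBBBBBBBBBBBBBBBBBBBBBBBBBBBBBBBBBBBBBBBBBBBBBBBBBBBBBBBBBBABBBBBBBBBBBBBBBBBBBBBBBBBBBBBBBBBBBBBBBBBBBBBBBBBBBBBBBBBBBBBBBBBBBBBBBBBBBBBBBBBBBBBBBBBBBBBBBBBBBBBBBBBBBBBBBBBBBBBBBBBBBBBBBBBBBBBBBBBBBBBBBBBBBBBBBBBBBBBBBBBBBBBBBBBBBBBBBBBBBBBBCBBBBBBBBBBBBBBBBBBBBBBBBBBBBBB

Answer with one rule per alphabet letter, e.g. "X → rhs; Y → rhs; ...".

A->BC, B->BBB, C->AB

  step 4 ⇒ step 5: BBBBBBBBBBCBBBBBBBBBBBBBBBBBBBBBBBBBBBBBBBBBBBBBBBBCBBBBBBBBBBBBBBBBBBBBBBBBBBBBBBBBBBBBBBBBBBBBBBBBBBBBBBBBBBBBABBBBBBBBBB ⇒ BBB·BBB·BBB·BBB·BBB·BBB·BBB·BBB·BBB·BBB·AB·BBB·BBB·BBB·BBB·BBB·BBB·BBB·BBB·BBB·BBB·BBB·BBB·BBB·BBB·BBB·BBB·BBB·BBB·BBB·BBB·BBB·BBB·BBB·BBB·BBB·BBB·BBB·BBB·BBB·BBB·BBB·BBB·BBB·BBB·BBB·BBB·BBB·BBB·BBB·BBB·AB·BBB·BBB·BBB·BBB·BBB·BBB·BBB·BBB·BBB·BBB·BBB·BBB·BBB·BBB·BBB·BBB·BBB·BBB·BBB·BBB·BBB·BBB·BBB·BBB·BBB·BBB·BBB·BBB·BBB·BBB·BBB·BBB·BBB·BBB·BBB·BBB·BBB·BBB·BBB·BBB·BBB·BBB·BBB·BBB·BBB·BBB·BBB·BBB·BBB·BBB·BBB·BBB·BBB·BBB·BBB·BBB·BBB·BBB·BBB·BBB·BC·BBB·BBB·BBB·BBB·BBB·BBB·BBB·BBB·BBB·BBB
    A ↦ BC
    B ↦ BBB
    C ↦ AB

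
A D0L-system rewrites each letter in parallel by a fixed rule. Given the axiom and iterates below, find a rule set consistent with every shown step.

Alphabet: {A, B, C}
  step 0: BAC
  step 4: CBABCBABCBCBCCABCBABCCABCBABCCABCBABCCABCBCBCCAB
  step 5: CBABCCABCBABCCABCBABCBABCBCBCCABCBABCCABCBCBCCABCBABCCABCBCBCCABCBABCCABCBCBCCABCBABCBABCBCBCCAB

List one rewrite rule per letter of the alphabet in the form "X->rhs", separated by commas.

  step 4 ⇒ step 5: CBABCBABCBCBCCABCBABCCABCBABCCABCBABCCABCBCBCCAB ⇒ CB·AB·CC·AB·CB·AB·CC·AB·CB·AB·CB·AB·CB·CB·CC·AB·CB·AB·CC·AB·CB·CB·CC·AB·CB·AB·CC·AB·CB·CB·CC·AB·CB·AB·CC·AB·CB·CB·CC·AB·CB·AB·CB·AB·CB·CB·CC·AB
    A ↦ CC
    B ↦ AB
    C ↦ CB

A->CC, B->AB, C->CB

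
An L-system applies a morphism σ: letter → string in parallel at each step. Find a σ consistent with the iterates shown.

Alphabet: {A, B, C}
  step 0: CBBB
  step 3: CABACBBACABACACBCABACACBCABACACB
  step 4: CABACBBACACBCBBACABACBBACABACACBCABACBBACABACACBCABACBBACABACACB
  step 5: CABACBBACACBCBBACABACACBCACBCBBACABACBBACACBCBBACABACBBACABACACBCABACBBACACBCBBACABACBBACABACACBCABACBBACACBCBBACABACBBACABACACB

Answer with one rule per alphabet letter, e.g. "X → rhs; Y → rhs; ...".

A->BA, B->CB, C->CA

  step 4 ⇒ step 5: CABACBBACACBCBBACABACBBACABACACBCABACBBACABACACBCABACBBACABACACB ⇒ CA·BA·CB·BA·CA·CB·CB·BA·CA·BA·CA·CB·CA·CB·CB·BA·CA·BA·CB·BA·CA·CB·CB·BA·CA·BA·CB·BA·CA·BA·CA·CB·CA·BA·CB·BA·CA·CB·CB·BA·CA·BA·CB·BA·CA·BA·CA·CB·CA·BA·CB·BA·CA·CB·CB·BA·CA·BA·CB·BA·CA·BA·CA·CB
    A ↦ BA
    B ↦ CB
    C ↦ CA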